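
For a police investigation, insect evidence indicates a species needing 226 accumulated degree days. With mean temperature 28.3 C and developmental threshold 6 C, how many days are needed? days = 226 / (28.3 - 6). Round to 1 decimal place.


Insect development time:
Effective temperature = avg_temp - T_base = 28.3 - 6 = 22.3 C
Days = ADD / effective_temp = 226 / 22.3 = 10.1 days

10.1


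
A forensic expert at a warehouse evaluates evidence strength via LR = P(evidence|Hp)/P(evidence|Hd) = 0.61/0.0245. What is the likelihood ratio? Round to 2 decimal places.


Likelihood ratio calculation:
LR = P(E|Hp) / P(E|Hd)
LR = 0.61 / 0.0245
LR = 24.90

24.90


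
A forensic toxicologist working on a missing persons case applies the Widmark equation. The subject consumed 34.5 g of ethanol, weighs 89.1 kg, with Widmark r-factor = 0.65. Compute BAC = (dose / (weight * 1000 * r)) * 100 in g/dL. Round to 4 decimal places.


Applying the Widmark formula:
BAC = (dose_g / (body_wt * 1000 * r)) * 100
Denominator = 89.1 * 1000 * 0.65 = 57915
BAC = (34.5 / 57915) * 100
BAC = 0.0596 g/dL

0.0596


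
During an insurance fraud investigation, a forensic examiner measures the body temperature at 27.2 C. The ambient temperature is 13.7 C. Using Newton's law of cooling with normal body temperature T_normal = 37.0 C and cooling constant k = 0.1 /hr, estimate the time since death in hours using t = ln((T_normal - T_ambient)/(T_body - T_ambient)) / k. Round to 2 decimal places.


Using Newton's law of cooling:
t = ln((T_normal - T_ambient) / (T_body - T_ambient)) / k
T_normal - T_ambient = 23.3
T_body - T_ambient = 13.5
Ratio = 1.725926
ln(ratio) = 0.545764
t = 0.545764 / 0.1 = 5.46 hours

5.46


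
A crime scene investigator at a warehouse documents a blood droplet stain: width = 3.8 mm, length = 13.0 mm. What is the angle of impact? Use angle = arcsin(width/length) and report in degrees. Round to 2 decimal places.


Blood spatter impact angle calculation:
width / length = 3.8 / 13.0 = 0.292308
angle = arcsin(0.292308)
angle = 17.00 degrees

17.00


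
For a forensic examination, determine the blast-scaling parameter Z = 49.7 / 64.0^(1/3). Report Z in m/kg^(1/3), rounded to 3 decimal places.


Scaled distance calculation:
W^(1/3) = 64.0^(1/3) = 4
Z = R / W^(1/3) = 49.7 / 4
Z = 12.425 m/kg^(1/3)

12.425


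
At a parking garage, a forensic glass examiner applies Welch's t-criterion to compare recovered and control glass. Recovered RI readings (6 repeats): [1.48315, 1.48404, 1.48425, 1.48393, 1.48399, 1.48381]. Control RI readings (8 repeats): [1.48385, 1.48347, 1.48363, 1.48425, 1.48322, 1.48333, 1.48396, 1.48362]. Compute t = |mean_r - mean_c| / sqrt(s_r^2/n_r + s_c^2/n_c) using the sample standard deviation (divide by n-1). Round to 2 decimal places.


Welch's t-criterion for glass RI comparison:
Recovered mean = sum / n_r = 8.90317 / 6 = 1.4838617
Control mean = sum / n_c = 11.86933 / 8 = 1.4836662
Recovered sample variance s_r^2 = 1.42577e-07
Control sample variance s_c^2 = 1.16427e-07
Welch SE (unpooled) = sqrt(s_r^2/n_r + s_c^2/n_c) = sqrt(2.37628e-08 + 1.45533e-08) = sqrt(3.83161e-08) = 0.000195745
|mean_r - mean_c| = 0.000195417
t = 0.000195417 / 0.000195745 = 1.00

1.00


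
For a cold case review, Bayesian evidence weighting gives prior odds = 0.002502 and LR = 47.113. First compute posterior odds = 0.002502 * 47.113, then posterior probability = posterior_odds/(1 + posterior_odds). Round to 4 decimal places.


Bayesian evidence evaluation:
Posterior odds = prior_odds * LR = 0.002502 * 47.113 = 0.1178767
Posterior probability = posterior_odds / (1 + posterior_odds)
= 0.1178767 / (1 + 0.1178767)
= 0.1178767 / 1.1178767
= 0.1054

0.1054


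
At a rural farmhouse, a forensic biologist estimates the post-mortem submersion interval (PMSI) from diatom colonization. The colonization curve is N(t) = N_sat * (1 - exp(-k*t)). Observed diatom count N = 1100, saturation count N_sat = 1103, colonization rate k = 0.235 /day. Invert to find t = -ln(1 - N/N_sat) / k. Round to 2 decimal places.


PMSI from diatom colonization curve:
N / N_sat = 1100 / 1103 = 0.99728
1 - N/N_sat = 0.00272
ln(1 - N/N_sat) = -5.907123
t = -ln(1 - N/N_sat) / k = -(-5.907123) / 0.235 = 25.14 days

25.14


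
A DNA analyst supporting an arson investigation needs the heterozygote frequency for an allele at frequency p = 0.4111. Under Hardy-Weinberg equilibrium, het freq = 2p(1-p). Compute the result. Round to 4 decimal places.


Hardy-Weinberg heterozygote frequency:
q = 1 - p = 1 - 0.4111 = 0.5889
2pq = 2 * 0.4111 * 0.5889 = 0.4842

0.4842


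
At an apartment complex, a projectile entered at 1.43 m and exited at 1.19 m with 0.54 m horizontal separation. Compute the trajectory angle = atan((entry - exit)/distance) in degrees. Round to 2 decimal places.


Bullet trajectory angle:
Height difference = 1.43 - 1.19 = 0.24 m
angle = atan(0.24 / 0.54)
angle = atan(0.444444)
angle = 23.96 degrees

23.96


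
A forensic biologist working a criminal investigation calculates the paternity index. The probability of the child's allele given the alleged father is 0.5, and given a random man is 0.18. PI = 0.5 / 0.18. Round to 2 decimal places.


Paternity Index calculation:
PI = P(allele|father) / P(allele|random)
PI = 0.5 / 0.18
PI = 2.78

2.78


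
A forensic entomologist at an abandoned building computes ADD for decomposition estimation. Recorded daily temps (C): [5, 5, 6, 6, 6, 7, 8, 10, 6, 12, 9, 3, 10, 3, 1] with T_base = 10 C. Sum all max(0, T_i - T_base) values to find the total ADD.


Computing ADD day by day:
Day 1: max(0, 5 - 10) = 0
Day 2: max(0, 5 - 10) = 0
Day 3: max(0, 6 - 10) = 0
Day 4: max(0, 6 - 10) = 0
Day 5: max(0, 6 - 10) = 0
Day 6: max(0, 7 - 10) = 0
Day 7: max(0, 8 - 10) = 0
Day 8: max(0, 10 - 10) = 0
Day 9: max(0, 6 - 10) = 0
Day 10: max(0, 12 - 10) = 2
Day 11: max(0, 9 - 10) = 0
Day 12: max(0, 3 - 10) = 0
Day 13: max(0, 10 - 10) = 0
Day 14: max(0, 3 - 10) = 0
Day 15: max(0, 1 - 10) = 0
Total ADD = 2

2


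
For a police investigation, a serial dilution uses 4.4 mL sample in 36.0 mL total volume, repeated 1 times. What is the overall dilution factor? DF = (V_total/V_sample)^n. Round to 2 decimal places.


Dilution factor calculation:
Single dilution = V_total / V_sample = 36.0 / 4.4 ≈ 8.181818
Number of dilutions = 1
Total DF = (36.0 / 4.4)^1 (full precision, rounded at the end) = 8.18

8.18


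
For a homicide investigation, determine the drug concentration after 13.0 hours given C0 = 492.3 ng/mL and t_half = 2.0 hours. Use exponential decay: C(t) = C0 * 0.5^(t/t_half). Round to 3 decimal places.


Drug concentration decay:
Number of half-lives = t / t_half = 13.0 / 2.0 = 6.5
Decay factor = 0.5^6.5 = 0.01104854
C(t) = 492.3 * 0.01104854 = 5.439 ng/mL

5.439


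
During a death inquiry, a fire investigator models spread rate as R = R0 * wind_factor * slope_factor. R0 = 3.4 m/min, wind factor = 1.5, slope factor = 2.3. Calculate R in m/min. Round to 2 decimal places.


Fire spread rate calculation:
R = R0 * wind_factor * slope_factor
= 3.4 * 1.5 * 2.3
= 5.1 * 2.3
= 11.73 m/min

11.73


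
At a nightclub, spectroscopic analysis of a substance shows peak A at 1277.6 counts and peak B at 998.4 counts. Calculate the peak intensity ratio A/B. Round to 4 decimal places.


Spectral peak ratio:
Peak A = 1277.6 counts
Peak B = 998.4 counts
Ratio = 1277.6 / 998.4 = 1.2796

1.2796


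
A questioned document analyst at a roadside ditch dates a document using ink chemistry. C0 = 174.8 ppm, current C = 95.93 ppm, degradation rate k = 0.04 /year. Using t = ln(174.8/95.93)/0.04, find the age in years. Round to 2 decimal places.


Document age estimation:
C0/C = 174.8 / 95.93 = 1.822162
ln(C0/C) = 0.600024
t = 0.600024 / 0.04 = 15.00 years

15.00


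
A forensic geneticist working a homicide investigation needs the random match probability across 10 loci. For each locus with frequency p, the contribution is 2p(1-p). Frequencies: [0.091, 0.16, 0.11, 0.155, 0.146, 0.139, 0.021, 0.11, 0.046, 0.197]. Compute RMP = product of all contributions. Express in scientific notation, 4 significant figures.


Computing RMP for 10 loci:
Locus 1: 2 * 0.091 * 0.909 = 0.165438
Locus 2: 2 * 0.16 * 0.84 = 0.2688
Locus 3: 2 * 0.11 * 0.89 = 0.1958
Locus 4: 2 * 0.155 * 0.845 = 0.26195
Locus 5: 2 * 0.146 * 0.854 = 0.249368
Locus 6: 2 * 0.139 * 0.861 = 0.239358
Locus 7: 2 * 0.021 * 0.979 = 0.041118
Locus 8: 2 * 0.11 * 0.89 = 0.1958
Locus 9: 2 * 0.046 * 0.954 = 0.087768
Locus 10: 2 * 0.197 * 0.803 = 0.316382
RMP = 3.044e-08

3.044e-08


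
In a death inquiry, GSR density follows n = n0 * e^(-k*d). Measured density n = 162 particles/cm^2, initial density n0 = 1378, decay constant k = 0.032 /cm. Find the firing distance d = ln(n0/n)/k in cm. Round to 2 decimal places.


GSR distance calculation:
n0/n = 1378 / 162 = 8.506173
ln(n0/n) = 2.140792
d = 2.140792 / 0.032 = 66.90 cm

66.90


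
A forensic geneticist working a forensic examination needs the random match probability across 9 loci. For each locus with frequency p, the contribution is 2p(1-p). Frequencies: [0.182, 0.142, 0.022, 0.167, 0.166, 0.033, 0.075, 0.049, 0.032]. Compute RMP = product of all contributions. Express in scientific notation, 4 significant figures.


Computing RMP for 9 loci:
Locus 1: 2 * 0.182 * 0.818 = 0.297752
Locus 2: 2 * 0.142 * 0.858 = 0.243672
Locus 3: 2 * 0.022 * 0.978 = 0.043032
Locus 4: 2 * 0.167 * 0.833 = 0.278222
Locus 5: 2 * 0.166 * 0.834 = 0.276888
Locus 6: 2 * 0.033 * 0.967 = 0.063822
Locus 7: 2 * 0.075 * 0.925 = 0.13875
Locus 8: 2 * 0.049 * 0.951 = 0.093198
Locus 9: 2 * 0.032 * 0.968 = 0.061952
RMP = 1.230e-08

1.230e-08


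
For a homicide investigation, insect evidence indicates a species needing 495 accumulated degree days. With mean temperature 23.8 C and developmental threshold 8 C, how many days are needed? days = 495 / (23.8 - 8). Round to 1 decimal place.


Insect development time:
Effective temperature = avg_temp - T_base = 23.8 - 8 = 15.8 C
Days = ADD / effective_temp = 495 / 15.8 = 31.3 days

31.3


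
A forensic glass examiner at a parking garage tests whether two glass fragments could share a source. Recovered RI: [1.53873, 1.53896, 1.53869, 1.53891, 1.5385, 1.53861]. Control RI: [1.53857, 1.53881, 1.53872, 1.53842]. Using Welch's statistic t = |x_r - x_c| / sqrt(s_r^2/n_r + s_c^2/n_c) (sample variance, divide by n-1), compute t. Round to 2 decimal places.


Welch's t-criterion for glass RI comparison:
Recovered mean = sum / n_r = 9.2324 / 6 = 1.5387333
Control mean = sum / n_c = 6.15452 / 4 = 1.53863
Recovered sample variance s_r^2 = 3.08267e-08
Control sample variance s_c^2 = 2.94e-08
Welch SE (unpooled) = sqrt(s_r^2/n_r + s_c^2/n_c) = sqrt(5.13778e-09 + 7.35e-09) = sqrt(1.24878e-08) = 0.000111749
|mean_r - mean_c| = 0.000103333
t = 0.000103333 / 0.000111749 = 0.92

0.92


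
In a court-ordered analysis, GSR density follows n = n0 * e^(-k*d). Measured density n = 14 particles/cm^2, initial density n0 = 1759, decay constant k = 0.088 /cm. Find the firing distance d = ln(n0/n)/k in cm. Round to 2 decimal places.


GSR distance calculation:
n0/n = 1759 / 14 = 125.642857
ln(n0/n) = 4.833443
d = 4.833443 / 0.088 = 54.93 cm

54.93


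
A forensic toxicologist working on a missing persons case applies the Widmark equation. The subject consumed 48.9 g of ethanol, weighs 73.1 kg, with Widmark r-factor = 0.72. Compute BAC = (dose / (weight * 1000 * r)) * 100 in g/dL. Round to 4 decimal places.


Applying the Widmark formula:
BAC = (dose_g / (body_wt * 1000 * r)) * 100
Denominator = 73.1 * 1000 * 0.72 = 52632
BAC = (48.9 / 52632) * 100
BAC = 0.0929 g/dL

0.0929


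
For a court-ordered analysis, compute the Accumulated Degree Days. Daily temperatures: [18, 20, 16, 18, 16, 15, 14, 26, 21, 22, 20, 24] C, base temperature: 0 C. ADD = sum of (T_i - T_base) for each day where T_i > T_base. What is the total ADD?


Computing ADD day by day:
Day 1: max(0, 18 - 0) = 18
Day 2: max(0, 20 - 0) = 20
Day 3: max(0, 16 - 0) = 16
Day 4: max(0, 18 - 0) = 18
Day 5: max(0, 16 - 0) = 16
Day 6: max(0, 15 - 0) = 15
Day 7: max(0, 14 - 0) = 14
Day 8: max(0, 26 - 0) = 26
Day 9: max(0, 21 - 0) = 21
Day 10: max(0, 22 - 0) = 22
Day 11: max(0, 20 - 0) = 20
Day 12: max(0, 24 - 0) = 24
Total ADD = 230

230


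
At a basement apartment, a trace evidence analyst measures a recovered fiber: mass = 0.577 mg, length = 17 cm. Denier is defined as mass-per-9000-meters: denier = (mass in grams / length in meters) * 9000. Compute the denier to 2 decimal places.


Denier calculation:
Mass in grams = 0.577 mg / 1000 = 0.000577 g
Length in meters = 17 cm / 100 = 0.17 m
Linear density = mass / length = 0.000577 / 0.17 = 0.00339412 g/m
Denier = (g/m) * 9000 = 0.00339412 * 9000 = 30.55

30.55


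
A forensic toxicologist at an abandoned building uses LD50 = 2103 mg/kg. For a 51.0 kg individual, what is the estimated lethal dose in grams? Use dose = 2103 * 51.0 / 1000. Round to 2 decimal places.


Lethal dose calculation:
Lethal dose = LD50 * body_weight / 1000
= 2103 * 51.0 / 1000
= 107253 / 1000
= 107.25 g

107.25


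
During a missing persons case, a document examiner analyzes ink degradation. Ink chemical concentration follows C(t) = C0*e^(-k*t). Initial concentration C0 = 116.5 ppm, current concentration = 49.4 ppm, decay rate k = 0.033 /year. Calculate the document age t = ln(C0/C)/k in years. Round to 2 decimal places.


Document age estimation:
C0/C = 116.5 / 49.4 = 2.3583
ln(C0/C) = 0.857941
t = 0.857941 / 0.033 = 26.00 years

26.00


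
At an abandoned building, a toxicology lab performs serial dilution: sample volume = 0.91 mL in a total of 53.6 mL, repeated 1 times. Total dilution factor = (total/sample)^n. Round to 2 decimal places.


Dilution factor calculation:
Single dilution = V_total / V_sample = 53.6 / 0.91 ≈ 58.901099
Number of dilutions = 1
Total DF = (53.6 / 0.91)^1 (full precision, rounded at the end) = 58.90

58.90


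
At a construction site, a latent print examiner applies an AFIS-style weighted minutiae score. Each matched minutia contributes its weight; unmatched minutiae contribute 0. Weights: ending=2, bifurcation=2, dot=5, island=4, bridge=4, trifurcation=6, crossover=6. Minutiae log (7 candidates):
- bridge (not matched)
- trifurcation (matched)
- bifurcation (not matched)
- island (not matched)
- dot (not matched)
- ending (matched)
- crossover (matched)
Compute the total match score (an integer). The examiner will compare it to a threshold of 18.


Weighted minutiae match score:
  bridge: not matched, +0
  trifurcation: matched, +6 (running total 6)
  bifurcation: not matched, +0
  island: not matched, +0
  dot: not matched, +0
  ending: matched, +2 (running total 8)
  crossover: matched, +6 (running total 14)
Total score = 14
Threshold = 18; verdict = inconclusive

14


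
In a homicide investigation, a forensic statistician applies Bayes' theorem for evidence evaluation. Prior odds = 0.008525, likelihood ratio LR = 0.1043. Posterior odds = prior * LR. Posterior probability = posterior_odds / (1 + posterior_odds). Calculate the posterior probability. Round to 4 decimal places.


Bayesian evidence evaluation:
Posterior odds = prior_odds * LR = 0.008525 * 0.1043 = 0.0008891575
Posterior probability = posterior_odds / (1 + posterior_odds)
= 0.0008891575 / (1 + 0.0008891575)
= 0.0008891575 / 1.0008891575
= 0.0009

0.0009


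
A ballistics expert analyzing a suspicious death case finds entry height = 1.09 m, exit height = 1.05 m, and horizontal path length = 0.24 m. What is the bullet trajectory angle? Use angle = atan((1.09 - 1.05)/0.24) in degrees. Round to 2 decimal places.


Bullet trajectory angle:
Height difference = 1.09 - 1.05 = 0.04 m
angle = atan(0.04 / 0.24)
angle = atan(0.166667)
angle = 9.46 degrees

9.46


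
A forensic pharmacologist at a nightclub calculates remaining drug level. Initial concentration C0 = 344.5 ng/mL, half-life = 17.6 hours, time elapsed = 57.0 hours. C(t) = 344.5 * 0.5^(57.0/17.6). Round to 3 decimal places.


Drug concentration decay:
Number of half-lives = t / t_half = 57.0 / 17.6 = 3.238636
Decay factor = 0.5^3.238636 = 0.10594328
C(t) = 344.5 * 0.10594328 = 36.497 ng/mL

36.497


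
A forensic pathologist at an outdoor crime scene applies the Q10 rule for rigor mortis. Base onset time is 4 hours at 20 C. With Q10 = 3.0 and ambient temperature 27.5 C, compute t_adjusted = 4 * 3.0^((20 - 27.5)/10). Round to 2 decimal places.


Rigor mortis time adjustment:
Exponent = (T_ref - T_actual) / 10 = (20 - 27.5) / 10 = -0.75
Q10 factor = 3.0^-0.75 = 0.43869
t_adjusted = 4 * 0.43869 = 1.75 hours

1.75


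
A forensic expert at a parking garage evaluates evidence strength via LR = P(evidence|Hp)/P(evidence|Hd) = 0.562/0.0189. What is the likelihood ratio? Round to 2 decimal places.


Likelihood ratio calculation:
LR = P(E|Hp) / P(E|Hd)
LR = 0.562 / 0.0189
LR = 29.74

29.74


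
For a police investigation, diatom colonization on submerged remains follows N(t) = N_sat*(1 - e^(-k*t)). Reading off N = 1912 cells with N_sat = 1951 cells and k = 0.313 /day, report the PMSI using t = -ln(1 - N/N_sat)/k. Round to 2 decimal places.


PMSI from diatom colonization curve:
N / N_sat = 1912 / 1951 = 0.98001
1 - N/N_sat = 0.01999
ln(1 - N/N_sat) = -3.912523
t = -ln(1 - N/N_sat) / k = -(-3.912523) / 0.313 = 12.50 days

12.50


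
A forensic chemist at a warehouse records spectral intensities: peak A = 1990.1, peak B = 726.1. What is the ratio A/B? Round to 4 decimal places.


Spectral peak ratio:
Peak A = 1990.1 counts
Peak B = 726.1 counts
Ratio = 1990.1 / 726.1 = 2.7408

2.7408


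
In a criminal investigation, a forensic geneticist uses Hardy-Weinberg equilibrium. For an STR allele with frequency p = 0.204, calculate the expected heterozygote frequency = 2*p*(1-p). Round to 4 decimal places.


Hardy-Weinberg heterozygote frequency:
q = 1 - p = 1 - 0.204 = 0.796
2pq = 2 * 0.204 * 0.796 = 0.3248

0.3248


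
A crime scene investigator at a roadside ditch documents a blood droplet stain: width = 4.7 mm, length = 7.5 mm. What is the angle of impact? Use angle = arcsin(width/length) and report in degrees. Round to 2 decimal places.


Blood spatter impact angle calculation:
width / length = 4.7 / 7.5 = 0.626667
angle = arcsin(0.626667)
angle = 38.80 degrees

38.80


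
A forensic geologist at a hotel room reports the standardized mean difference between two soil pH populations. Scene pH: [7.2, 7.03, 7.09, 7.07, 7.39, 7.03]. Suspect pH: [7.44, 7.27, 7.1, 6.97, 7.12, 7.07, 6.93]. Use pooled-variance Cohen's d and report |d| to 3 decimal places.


Pooled-variance Cohen's d for soil pH comparison:
Scene mean = 42.81 / 6 = 7.135
Suspect mean = 49.9 / 7 = 7.128571
Scene sample variance s_s^2 = 0.01951
Suspect sample variance s_c^2 = 0.030981
Pooled variance = ((n_s-1)*s_s^2 + (n_c-1)*s_c^2) / (n_s + n_c - 2) = 0.025767
Pooled SD = sqrt(0.025767) = 0.160521
Mean difference = 0.006429
|d| = |0.006429| / 0.160521 = 0.040

0.040


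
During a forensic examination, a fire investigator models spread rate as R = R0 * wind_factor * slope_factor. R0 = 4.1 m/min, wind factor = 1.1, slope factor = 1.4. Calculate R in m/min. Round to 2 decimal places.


Fire spread rate calculation:
R = R0 * wind_factor * slope_factor
= 4.1 * 1.1 * 1.4
= 4.51 * 1.4
= 6.31 m/min

6.31


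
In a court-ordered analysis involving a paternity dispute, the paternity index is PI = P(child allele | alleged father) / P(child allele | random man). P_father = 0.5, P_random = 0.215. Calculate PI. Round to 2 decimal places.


Paternity Index calculation:
PI = P(allele|father) / P(allele|random)
PI = 0.5 / 0.215
PI = 2.33

2.33


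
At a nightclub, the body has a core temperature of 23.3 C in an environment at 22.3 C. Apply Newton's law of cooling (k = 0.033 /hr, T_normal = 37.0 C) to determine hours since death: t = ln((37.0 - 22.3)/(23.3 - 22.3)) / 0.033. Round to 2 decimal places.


Using Newton's law of cooling:
t = ln((T_normal - T_ambient) / (T_body - T_ambient)) / k
T_normal - T_ambient = 14.7
T_body - T_ambient = 1.0
Ratio = 14.7
ln(ratio) = 2.687847
t = 2.687847 / 0.033 = 81.45 hours

81.45


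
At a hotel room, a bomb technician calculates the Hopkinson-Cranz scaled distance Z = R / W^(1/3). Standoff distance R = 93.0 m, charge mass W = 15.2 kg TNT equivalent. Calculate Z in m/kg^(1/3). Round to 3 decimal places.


Scaled distance calculation:
W^(1/3) = 15.2^(1/3) = 2.477125
Z = R / W^(1/3) = 93.0 / 2.477125
Z = 37.544 m/kg^(1/3)

37.544


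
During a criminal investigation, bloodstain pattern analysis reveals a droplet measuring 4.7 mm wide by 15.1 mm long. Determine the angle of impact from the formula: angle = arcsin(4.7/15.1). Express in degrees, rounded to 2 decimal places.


Blood spatter impact angle calculation:
width / length = 4.7 / 15.1 = 0.311258
angle = arcsin(0.311258)
angle = 18.14 degrees

18.14


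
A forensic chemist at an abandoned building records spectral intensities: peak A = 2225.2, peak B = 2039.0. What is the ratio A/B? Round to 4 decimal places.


Spectral peak ratio:
Peak A = 2225.2 counts
Peak B = 2039.0 counts
Ratio = 2225.2 / 2039.0 = 1.0913

1.0913


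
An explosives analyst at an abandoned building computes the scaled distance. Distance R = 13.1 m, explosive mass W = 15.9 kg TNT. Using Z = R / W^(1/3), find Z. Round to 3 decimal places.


Scaled distance calculation:
W^(1/3) = 15.9^(1/3) = 2.514581
Z = R / W^(1/3) = 13.1 / 2.514581
Z = 5.210 m/kg^(1/3)

5.210


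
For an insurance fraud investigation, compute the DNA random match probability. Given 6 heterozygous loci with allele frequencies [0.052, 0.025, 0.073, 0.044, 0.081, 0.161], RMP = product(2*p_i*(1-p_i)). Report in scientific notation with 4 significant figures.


Computing RMP for 6 loci:
Locus 1: 2 * 0.052 * 0.948 = 0.098592
Locus 2: 2 * 0.025 * 0.975 = 0.04875
Locus 3: 2 * 0.073 * 0.927 = 0.135342
Locus 4: 2 * 0.044 * 0.956 = 0.084128
Locus 5: 2 * 0.081 * 0.919 = 0.148878
Locus 6: 2 * 0.161 * 0.839 = 0.270158
RMP = 2.201e-06

2.201e-06


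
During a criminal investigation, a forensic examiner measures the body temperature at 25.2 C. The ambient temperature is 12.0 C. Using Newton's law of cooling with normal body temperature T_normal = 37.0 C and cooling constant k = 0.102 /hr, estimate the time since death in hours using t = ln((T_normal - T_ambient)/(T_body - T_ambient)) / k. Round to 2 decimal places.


Using Newton's law of cooling:
t = ln((T_normal - T_ambient) / (T_body - T_ambient)) / k
T_normal - T_ambient = 25.0
T_body - T_ambient = 13.2
Ratio = 1.893939
ln(ratio) = 0.638659
t = 0.638659 / 0.102 = 6.26 hours

6.26


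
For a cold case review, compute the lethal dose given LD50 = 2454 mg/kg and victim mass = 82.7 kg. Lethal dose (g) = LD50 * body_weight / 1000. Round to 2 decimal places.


Lethal dose calculation:
Lethal dose = LD50 * body_weight / 1000
= 2454 * 82.7 / 1000
= 202945.8 / 1000
= 202.95 g

202.95


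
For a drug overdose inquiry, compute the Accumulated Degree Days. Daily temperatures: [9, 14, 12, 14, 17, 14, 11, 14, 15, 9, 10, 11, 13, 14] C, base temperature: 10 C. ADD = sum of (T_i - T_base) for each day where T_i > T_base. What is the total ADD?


Computing ADD day by day:
Day 1: max(0, 9 - 10) = 0
Day 2: max(0, 14 - 10) = 4
Day 3: max(0, 12 - 10) = 2
Day 4: max(0, 14 - 10) = 4
Day 5: max(0, 17 - 10) = 7
Day 6: max(0, 14 - 10) = 4
Day 7: max(0, 11 - 10) = 1
Day 8: max(0, 14 - 10) = 4
Day 9: max(0, 15 - 10) = 5
Day 10: max(0, 9 - 10) = 0
Day 11: max(0, 10 - 10) = 0
Day 12: max(0, 11 - 10) = 1
Day 13: max(0, 13 - 10) = 3
Day 14: max(0, 14 - 10) = 4
Total ADD = 39

39


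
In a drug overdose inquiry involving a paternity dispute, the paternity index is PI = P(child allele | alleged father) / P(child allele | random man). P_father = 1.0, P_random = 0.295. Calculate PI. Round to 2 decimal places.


Paternity Index calculation:
PI = P(allele|father) / P(allele|random)
PI = 1.0 / 0.295
PI = 3.39

3.39


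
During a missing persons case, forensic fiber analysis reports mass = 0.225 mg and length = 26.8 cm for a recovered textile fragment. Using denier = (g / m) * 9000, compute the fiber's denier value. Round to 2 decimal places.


Denier calculation:
Mass in grams = 0.225 mg / 1000 = 0.000225 g
Length in meters = 26.8 cm / 100 = 0.268 m
Linear density = mass / length = 0.000225 / 0.268 = 0.00083955 g/m
Denier = (g/m) * 9000 = 0.00083955 * 9000 = 7.56

7.56


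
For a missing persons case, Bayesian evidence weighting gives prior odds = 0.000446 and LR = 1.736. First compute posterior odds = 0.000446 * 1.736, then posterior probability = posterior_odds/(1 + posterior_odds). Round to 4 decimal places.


Bayesian evidence evaluation:
Posterior odds = prior_odds * LR = 0.000446 * 1.736 = 0.000774256
Posterior probability = posterior_odds / (1 + posterior_odds)
= 0.000774256 / (1 + 0.000774256)
= 0.000774256 / 1.000774256
= 0.0008

0.0008


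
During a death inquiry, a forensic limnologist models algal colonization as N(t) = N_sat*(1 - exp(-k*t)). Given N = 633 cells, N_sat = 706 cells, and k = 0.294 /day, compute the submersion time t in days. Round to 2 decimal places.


PMSI from diatom colonization curve:
N / N_sat = 633 / 706 = 0.896601
1 - N/N_sat = 0.103399
ln(1 - N/N_sat) = -2.26916
t = -ln(1 - N/N_sat) / k = -(-2.26916) / 0.294 = 7.72 days

7.72


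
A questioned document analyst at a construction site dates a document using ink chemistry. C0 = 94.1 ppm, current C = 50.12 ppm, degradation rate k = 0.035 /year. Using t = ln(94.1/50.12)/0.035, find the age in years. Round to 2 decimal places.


Document age estimation:
C0/C = 94.1 / 50.12 = 1.877494
ln(C0/C) = 0.629938
t = 0.629938 / 0.035 = 18.00 years

18.00


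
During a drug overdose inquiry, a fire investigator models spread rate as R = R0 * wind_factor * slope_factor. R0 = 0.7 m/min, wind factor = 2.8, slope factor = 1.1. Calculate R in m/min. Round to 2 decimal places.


Fire spread rate calculation:
R = R0 * wind_factor * slope_factor
= 0.7 * 2.8 * 1.1
= 1.96 * 1.1
= 2.16 m/min

2.16


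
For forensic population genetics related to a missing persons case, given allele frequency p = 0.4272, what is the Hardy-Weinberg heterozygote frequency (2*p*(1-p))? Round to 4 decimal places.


Hardy-Weinberg heterozygote frequency:
q = 1 - p = 1 - 0.4272 = 0.5728
2pq = 2 * 0.4272 * 0.5728 = 0.4894

0.4894


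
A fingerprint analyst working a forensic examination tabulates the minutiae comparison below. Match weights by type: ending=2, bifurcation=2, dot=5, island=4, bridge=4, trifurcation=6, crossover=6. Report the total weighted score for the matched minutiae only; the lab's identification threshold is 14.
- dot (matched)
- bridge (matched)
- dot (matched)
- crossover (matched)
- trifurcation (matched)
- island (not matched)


Weighted minutiae match score:
  dot: matched, +5 (running total 5)
  bridge: matched, +4 (running total 9)
  dot: matched, +5 (running total 14)
  crossover: matched, +6 (running total 20)
  trifurcation: matched, +6 (running total 26)
  island: not matched, +0
Total score = 26
Threshold = 14; verdict = identification

26


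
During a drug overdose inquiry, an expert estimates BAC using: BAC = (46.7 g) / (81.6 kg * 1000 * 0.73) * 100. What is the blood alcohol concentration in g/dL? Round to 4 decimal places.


Applying the Widmark formula:
BAC = (dose_g / (body_wt * 1000 * r)) * 100
Denominator = 81.6 * 1000 * 0.73 = 59568
BAC = (46.7 / 59568) * 100
BAC = 0.0784 g/dL

0.0784


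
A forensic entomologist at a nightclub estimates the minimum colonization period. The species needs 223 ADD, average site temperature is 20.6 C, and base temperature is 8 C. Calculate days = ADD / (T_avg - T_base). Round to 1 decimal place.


Insect development time:
Effective temperature = avg_temp - T_base = 20.6 - 8 = 12.6 C
Days = ADD / effective_temp = 223 / 12.6 = 17.7 days

17.7


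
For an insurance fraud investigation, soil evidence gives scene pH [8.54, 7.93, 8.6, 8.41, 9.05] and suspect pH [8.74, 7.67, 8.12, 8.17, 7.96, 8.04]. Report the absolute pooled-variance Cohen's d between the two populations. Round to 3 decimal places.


Pooled-variance Cohen's d for soil pH comparison:
Scene mean = 42.53 / 5 = 8.506
Suspect mean = 48.7 / 6 = 8.116667
Scene sample variance s_s^2 = 0.16173
Suspect sample variance s_c^2 = 0.124267
Pooled variance = ((n_s-1)*s_s^2 + (n_c-1)*s_c^2) / (n_s + n_c - 2) = 0.140917
Pooled SD = sqrt(0.140917) = 0.375389
Mean difference = 0.389333
|d| = |0.389333| / 0.375389 = 1.037

1.037


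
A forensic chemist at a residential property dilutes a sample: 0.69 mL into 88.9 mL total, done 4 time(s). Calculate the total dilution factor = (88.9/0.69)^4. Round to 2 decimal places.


Dilution factor calculation:
Single dilution = V_total / V_sample = 88.9 / 0.69 ≈ 128.84058
Number of dilutions = 4
Total DF = (88.9 / 0.69)^4 (full precision, rounded at the end) = 275556513.35

275556513.35


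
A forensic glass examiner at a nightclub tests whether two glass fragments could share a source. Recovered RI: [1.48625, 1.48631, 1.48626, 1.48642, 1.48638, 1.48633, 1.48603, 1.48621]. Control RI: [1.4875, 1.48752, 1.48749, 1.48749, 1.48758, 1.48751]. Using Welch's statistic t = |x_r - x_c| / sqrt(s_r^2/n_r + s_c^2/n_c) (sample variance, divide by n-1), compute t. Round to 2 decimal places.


Welch's t-criterion for glass RI comparison:
Recovered mean = sum / n_r = 11.89019 / 8 = 1.4862738
Control mean = sum / n_c = 8.92509 / 6 = 1.487515
Recovered sample variance s_r^2 = 1.44839e-08
Control sample variance s_c^2 = 1.15e-09
Welch SE (unpooled) = sqrt(s_r^2/n_r + s_c^2/n_c) = sqrt(1.81049e-09 + 1.91667e-10) = sqrt(2.00216e-09) = 4.47455e-05
|mean_r - mean_c| = 0.00124125
t = 0.00124125 / 4.47455e-05 = 27.74

27.74


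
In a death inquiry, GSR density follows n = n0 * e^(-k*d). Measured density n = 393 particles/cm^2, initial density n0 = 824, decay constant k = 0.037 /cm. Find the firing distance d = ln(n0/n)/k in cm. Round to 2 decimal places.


GSR distance calculation:
n0/n = 824 / 393 = 2.096692
ln(n0/n) = 0.740361
d = 0.740361 / 0.037 = 20.01 cm

20.01


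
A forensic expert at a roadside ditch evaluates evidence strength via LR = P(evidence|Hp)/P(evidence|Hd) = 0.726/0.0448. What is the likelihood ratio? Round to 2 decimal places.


Likelihood ratio calculation:
LR = P(E|Hp) / P(E|Hd)
LR = 0.726 / 0.0448
LR = 16.21

16.21


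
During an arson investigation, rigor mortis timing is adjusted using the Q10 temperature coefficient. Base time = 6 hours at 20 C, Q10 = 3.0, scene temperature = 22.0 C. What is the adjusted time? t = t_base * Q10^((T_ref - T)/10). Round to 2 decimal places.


Rigor mortis time adjustment:
Exponent = (T_ref - T_actual) / 10 = (20 - 22.0) / 10 = -0.2
Q10 factor = 3.0^-0.2 = 0.80274
t_adjusted = 6 * 0.80274 = 4.82 hours

4.82


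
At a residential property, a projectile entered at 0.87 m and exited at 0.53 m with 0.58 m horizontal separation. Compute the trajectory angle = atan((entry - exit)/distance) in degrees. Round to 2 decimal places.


Bullet trajectory angle:
Height difference = 0.87 - 0.53 = 0.34 m
angle = atan(0.34 / 0.58)
angle = atan(0.586207)
angle = 30.38 degrees

30.38


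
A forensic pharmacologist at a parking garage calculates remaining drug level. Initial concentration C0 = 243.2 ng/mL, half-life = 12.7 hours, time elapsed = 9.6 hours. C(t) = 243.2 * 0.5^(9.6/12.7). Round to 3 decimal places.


Drug concentration decay:
Number of half-lives = t / t_half = 9.6 / 12.7 = 0.755906
Decay factor = 0.5^0.755906 = 0.59217439
C(t) = 243.2 * 0.59217439 = 144.017 ng/mL

144.017


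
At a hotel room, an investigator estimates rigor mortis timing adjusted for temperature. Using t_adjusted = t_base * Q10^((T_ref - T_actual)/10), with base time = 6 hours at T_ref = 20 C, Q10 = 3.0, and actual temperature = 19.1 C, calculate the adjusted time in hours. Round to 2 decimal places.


Rigor mortis time adjustment:
Exponent = (T_ref - T_actual) / 10 = (20 - 19.1) / 10 = 0.09
Q10 factor = 3.0^0.09 = 1.10393
t_adjusted = 6 * 1.10393 = 6.62 hours

6.62


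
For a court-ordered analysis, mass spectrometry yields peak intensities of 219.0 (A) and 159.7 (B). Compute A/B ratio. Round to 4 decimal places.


Spectral peak ratio:
Peak A = 219.0 counts
Peak B = 159.7 counts
Ratio = 219.0 / 159.7 = 1.3713

1.3713


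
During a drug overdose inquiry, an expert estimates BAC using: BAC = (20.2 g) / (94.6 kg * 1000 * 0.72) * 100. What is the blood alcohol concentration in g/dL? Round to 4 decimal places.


Applying the Widmark formula:
BAC = (dose_g / (body_wt * 1000 * r)) * 100
Denominator = 94.6 * 1000 * 0.72 = 68112
BAC = (20.2 / 68112) * 100
BAC = 0.0297 g/dL

0.0297


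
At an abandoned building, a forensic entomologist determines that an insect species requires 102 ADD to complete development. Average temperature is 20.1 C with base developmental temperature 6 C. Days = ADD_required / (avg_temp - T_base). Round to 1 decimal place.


Insect development time:
Effective temperature = avg_temp - T_base = 20.1 - 6 = 14.1 C
Days = ADD / effective_temp = 102 / 14.1 = 7.2 days

7.2


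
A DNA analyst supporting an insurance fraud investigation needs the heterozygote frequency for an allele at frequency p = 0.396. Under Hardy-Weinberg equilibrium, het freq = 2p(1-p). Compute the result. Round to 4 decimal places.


Hardy-Weinberg heterozygote frequency:
q = 1 - p = 1 - 0.396 = 0.604
2pq = 2 * 0.396 * 0.604 = 0.4784

0.4784


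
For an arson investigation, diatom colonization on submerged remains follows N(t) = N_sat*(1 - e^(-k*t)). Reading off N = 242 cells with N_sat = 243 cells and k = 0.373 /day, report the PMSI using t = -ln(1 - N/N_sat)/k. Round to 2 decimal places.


PMSI from diatom colonization curve:
N / N_sat = 242 / 243 = 0.995885
1 - N/N_sat = 0.004115
ln(1 - N/N_sat) = -5.493116
t = -ln(1 - N/N_sat) / k = -(-5.493116) / 0.373 = 14.73 days

14.73


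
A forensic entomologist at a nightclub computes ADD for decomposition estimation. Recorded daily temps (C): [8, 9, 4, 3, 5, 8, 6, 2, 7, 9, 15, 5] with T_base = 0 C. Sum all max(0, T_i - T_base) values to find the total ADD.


Computing ADD day by day:
Day 1: max(0, 8 - 0) = 8
Day 2: max(0, 9 - 0) = 9
Day 3: max(0, 4 - 0) = 4
Day 4: max(0, 3 - 0) = 3
Day 5: max(0, 5 - 0) = 5
Day 6: max(0, 8 - 0) = 8
Day 7: max(0, 6 - 0) = 6
Day 8: max(0, 2 - 0) = 2
Day 9: max(0, 7 - 0) = 7
Day 10: max(0, 9 - 0) = 9
Day 11: max(0, 15 - 0) = 15
Day 12: max(0, 5 - 0) = 5
Total ADD = 81

81


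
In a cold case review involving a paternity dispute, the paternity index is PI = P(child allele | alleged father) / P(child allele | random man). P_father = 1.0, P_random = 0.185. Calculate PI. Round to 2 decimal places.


Paternity Index calculation:
PI = P(allele|father) / P(allele|random)
PI = 1.0 / 0.185
PI = 5.41

5.41


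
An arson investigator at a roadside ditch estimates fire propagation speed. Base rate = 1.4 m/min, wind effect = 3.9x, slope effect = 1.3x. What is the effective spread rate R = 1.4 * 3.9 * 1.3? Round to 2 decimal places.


Fire spread rate calculation:
R = R0 * wind_factor * slope_factor
= 1.4 * 3.9 * 1.3
= 5.46 * 1.3
= 7.10 m/min

7.10


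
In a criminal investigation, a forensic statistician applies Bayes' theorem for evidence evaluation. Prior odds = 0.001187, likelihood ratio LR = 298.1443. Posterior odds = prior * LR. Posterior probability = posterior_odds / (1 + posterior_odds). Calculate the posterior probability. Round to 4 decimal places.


Bayesian evidence evaluation:
Posterior odds = prior_odds * LR = 0.001187 * 298.1443 = 0.3538973
Posterior probability = posterior_odds / (1 + posterior_odds)
= 0.3538973 / (1 + 0.3538973)
= 0.3538973 / 1.3538973
= 0.2614

0.2614


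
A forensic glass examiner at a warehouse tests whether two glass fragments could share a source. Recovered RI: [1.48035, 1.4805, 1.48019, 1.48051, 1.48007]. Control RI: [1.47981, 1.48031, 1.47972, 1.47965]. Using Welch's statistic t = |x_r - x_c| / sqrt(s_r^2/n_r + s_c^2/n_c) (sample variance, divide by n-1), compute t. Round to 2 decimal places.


Welch's t-criterion for glass RI comparison:
Recovered mean = sum / n_r = 7.40162 / 5 = 1.480324
Control mean = sum / n_c = 5.91949 / 4 = 1.4798725
Recovered sample variance s_r^2 = 3.718e-08
Control sample variance s_c^2 = 8.93583e-08
Welch SE (unpooled) = sqrt(s_r^2/n_r + s_c^2/n_c) = sqrt(7.436e-09 + 2.23396e-08) = sqrt(2.97756e-08) = 0.000172556
|mean_r - mean_c| = 0.0004515
t = 0.0004515 / 0.000172556 = 2.62

2.62


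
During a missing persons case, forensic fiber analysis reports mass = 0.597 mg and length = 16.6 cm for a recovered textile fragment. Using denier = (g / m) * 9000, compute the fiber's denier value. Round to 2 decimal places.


Denier calculation:
Mass in grams = 0.597 mg / 1000 = 0.000597 g
Length in meters = 16.6 cm / 100 = 0.166 m
Linear density = mass / length = 0.000597 / 0.166 = 0.00359639 g/m
Denier = (g/m) * 9000 = 0.00359639 * 9000 = 32.37

32.37


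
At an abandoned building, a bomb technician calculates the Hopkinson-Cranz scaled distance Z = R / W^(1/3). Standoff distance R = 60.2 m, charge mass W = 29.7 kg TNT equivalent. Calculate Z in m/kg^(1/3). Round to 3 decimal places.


Scaled distance calculation:
W^(1/3) = 29.7^(1/3) = 3.09684
Z = R / W^(1/3) = 60.2 / 3.09684
Z = 19.439 m/kg^(1/3)

19.439


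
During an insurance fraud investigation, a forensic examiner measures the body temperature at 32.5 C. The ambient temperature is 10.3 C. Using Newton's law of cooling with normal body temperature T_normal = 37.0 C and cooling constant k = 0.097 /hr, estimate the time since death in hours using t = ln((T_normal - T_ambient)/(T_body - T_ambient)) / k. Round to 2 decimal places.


Using Newton's law of cooling:
t = ln((T_normal - T_ambient) / (T_body - T_ambient)) / k
T_normal - T_ambient = 26.7
T_body - T_ambient = 22.2
Ratio = 1.202703
ln(ratio) = 0.184572
t = 0.184572 / 0.097 = 1.90 hours

1.90


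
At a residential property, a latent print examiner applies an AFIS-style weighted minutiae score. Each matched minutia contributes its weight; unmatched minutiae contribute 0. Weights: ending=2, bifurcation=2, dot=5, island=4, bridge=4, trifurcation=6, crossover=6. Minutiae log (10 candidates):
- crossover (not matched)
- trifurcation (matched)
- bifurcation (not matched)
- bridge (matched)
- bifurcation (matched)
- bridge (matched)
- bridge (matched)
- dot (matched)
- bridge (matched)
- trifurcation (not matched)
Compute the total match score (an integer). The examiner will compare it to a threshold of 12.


Weighted minutiae match score:
  crossover: not matched, +0
  trifurcation: matched, +6 (running total 6)
  bifurcation: not matched, +0
  bridge: matched, +4 (running total 10)
  bifurcation: matched, +2 (running total 12)
  bridge: matched, +4 (running total 16)
  bridge: matched, +4 (running total 20)
  dot: matched, +5 (running total 25)
  bridge: matched, +4 (running total 29)
  trifurcation: not matched, +0
Total score = 29
Threshold = 12; verdict = identification

29


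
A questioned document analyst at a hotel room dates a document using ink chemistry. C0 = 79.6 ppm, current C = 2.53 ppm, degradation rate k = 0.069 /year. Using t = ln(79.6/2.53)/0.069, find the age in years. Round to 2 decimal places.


Document age estimation:
C0/C = 79.6 / 2.53 = 31.462451
ln(C0/C) = 3.448795
t = 3.448795 / 0.069 = 49.98 years

49.98


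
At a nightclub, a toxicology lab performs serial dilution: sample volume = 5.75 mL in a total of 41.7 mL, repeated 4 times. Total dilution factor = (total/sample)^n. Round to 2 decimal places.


Dilution factor calculation:
Single dilution = V_total / V_sample = 41.7 / 5.75 ≈ 7.252174
Number of dilutions = 4
Total DF = (41.7 / 5.75)^4 (full precision, rounded at the end) = 2766.13

2766.13


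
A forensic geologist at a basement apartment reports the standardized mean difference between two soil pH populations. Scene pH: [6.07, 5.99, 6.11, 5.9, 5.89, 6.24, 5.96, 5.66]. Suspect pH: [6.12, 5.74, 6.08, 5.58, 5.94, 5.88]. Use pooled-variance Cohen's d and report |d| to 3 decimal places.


Pooled-variance Cohen's d for soil pH comparison:
Scene mean = 47.82 / 8 = 5.9775
Suspect mean = 35.34 / 6 = 5.89
Scene sample variance s_s^2 = 0.029993
Suspect sample variance s_c^2 = 0.04204
Pooled variance = ((n_s-1)*s_s^2 + (n_c-1)*s_c^2) / (n_s + n_c - 2) = 0.035013
Pooled SD = sqrt(0.035013) = 0.187118
Mean difference = 0.0875
|d| = |0.0875| / 0.187118 = 0.468

0.468
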